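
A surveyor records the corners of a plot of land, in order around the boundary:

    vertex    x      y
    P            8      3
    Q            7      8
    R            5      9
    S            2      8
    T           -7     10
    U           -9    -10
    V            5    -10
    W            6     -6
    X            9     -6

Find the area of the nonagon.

Apply the shoelace (surveyor's) formula: 2A = Σ (x_i·y_{i+1} − x_{i+1}·y_i), indices taken mod 9.
P→Q: (8)(8) − (7)(3) = 43
Q→R: (7)(9) − (5)(8) = 23
R→S: (5)(8) − (2)(9) = 22
S→T: (2)(10) − (-7)(8) = 76
T→U: (-7)(-10) − (-9)(10) = 160
U→V: (-9)(-10) − (5)(-10) = 140
V→W: (5)(-6) − (6)(-10) = 30
W→X: (6)(-6) − (9)(-6) = 18
X→P: (9)(3) − (8)(-6) = 75
Σ = 587
Area = |Σ|/2 = 293.5.

293.5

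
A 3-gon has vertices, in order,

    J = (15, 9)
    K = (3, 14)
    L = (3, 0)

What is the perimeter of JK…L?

|JK| = √((-12)² + (5)²) = √169 = 13
|KL| = √((0)² + (-14)²) = √196 = 14
|LJ| = √((12)² + (9)²) = √225 = 15
Perimeter = 13 + 14 + 15 = 42.

42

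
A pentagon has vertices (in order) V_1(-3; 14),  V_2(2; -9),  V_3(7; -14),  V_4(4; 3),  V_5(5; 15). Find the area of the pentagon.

V_1→V_2: (-3)(-9) − (2)(14) = -1
V_2→V_3: (2)(-14) − (7)(-9) = 35
V_3→V_4: (7)(3) − (4)(-14) = 77
V_4→V_5: (4)(15) − (5)(3) = 45
V_5→V_1: (5)(14) − (-3)(15) = 115
Σ = 271
Area = |Σ|/2 = 135.5.

135.5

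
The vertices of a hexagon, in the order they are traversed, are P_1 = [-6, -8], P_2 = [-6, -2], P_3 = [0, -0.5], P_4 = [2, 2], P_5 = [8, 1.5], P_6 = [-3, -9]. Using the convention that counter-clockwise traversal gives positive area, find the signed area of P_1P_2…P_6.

Cross-terms: -36, 3, 1, -13, -67.5, -30  ⇒  Σ = -142.5
Signed area = Σ/2 = -71.25 (negative ⇒ clockwise traversal).

-71.25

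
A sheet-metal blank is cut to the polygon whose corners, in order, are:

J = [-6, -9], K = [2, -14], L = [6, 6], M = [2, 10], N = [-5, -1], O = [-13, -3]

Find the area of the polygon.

Apply the shoelace formula: 2A = Σ (x_i·y_{i+1} − x_{i+1}·y_i), indices taken mod 6.
Σ = (102) + (96) + (48) + (48) + (2) + (99) = 395
Area = |Σ|/2 = 197.5.

197.5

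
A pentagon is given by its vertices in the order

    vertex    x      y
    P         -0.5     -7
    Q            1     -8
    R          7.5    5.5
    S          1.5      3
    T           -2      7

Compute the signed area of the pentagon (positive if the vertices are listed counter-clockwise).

62.375

Σ = (11) + (65.5) + (14.25) + (16.5) + (17.5) = 124.75
Signed area = Σ/2 = 62.375 (positive ⇒ counter-clockwise traversal).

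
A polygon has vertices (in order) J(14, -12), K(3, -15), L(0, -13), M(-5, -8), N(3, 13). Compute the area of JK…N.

Apply the shoelace formula: 2A = Σ (x_i·y_{i+1} − x_{i+1}·y_i), indices taken mod 5.
Cross-terms: -174, -39, -65, -41, -218  ⇒  Σ = -537
Area = |Σ|/2 = 268.5.

268.5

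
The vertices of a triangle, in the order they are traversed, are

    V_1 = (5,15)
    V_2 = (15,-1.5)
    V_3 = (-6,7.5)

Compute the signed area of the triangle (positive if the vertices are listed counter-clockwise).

Apply the surveyor's formula: 2A = Σ (x_i·y_{i+1} − x_{i+1}·y_i), indices taken mod 3.
Σ = (-232.5) + (103.5) + (-127.5) = -256.5
Signed area = Σ/2 = -128.25 (negative ⇒ clockwise traversal).

-128.25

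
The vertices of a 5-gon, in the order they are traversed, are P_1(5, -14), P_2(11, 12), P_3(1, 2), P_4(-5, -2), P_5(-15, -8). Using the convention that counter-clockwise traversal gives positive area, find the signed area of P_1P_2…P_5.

246

Apply the shoelace formula: 2A = Σ (x_i·y_{i+1} − x_{i+1}·y_i), indices taken mod 5.
Σ = (214) + (10) + (8) + (10) + (250) = 492
Signed area = Σ/2 = 246 (positive ⇒ counter-clockwise traversal).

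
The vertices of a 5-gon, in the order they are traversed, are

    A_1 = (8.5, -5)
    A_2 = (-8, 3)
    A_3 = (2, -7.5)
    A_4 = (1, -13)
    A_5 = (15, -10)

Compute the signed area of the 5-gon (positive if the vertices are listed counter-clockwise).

Apply the surveyor's formula: 2A = Σ (x_i·y_{i+1} − x_{i+1}·y_i), indices taken mod 5.
A_1→A_2: (8.5)(3) − (-8)(-5) = -14.5
A_2→A_3: (-8)(-7.5) − (2)(3) = 54
A_3→A_4: (2)(-13) − (1)(-7.5) = -18.5
A_4→A_5: (1)(-10) − (15)(-13) = 185
A_5→A_1: (15)(-5) − (8.5)(-10) = 10
Σ = 216
Signed area = Σ/2 = 108 (positive ⇒ counter-clockwise traversal).

108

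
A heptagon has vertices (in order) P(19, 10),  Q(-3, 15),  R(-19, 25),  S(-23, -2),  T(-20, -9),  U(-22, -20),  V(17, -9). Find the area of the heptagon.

Apply the shoelace (surveyor's) formula: 2A = Σ (x_i·y_{i+1} − x_{i+1}·y_i), indices taken mod 7.
Σ = (315) + (210) + (613) + (167) + (202) + (538) + (341) = 2386
Area = |Σ|/2 = 1193.

1193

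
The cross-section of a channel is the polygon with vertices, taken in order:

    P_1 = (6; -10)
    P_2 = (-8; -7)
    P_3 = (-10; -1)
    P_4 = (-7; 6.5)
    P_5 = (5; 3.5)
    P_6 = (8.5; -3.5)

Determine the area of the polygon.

Apply the shoelace formula: 2A = Σ (x_i·y_{i+1} − x_{i+1}·y_i), indices taken mod 6.
Σ = (-122) + (-62) + (-72) + (-57) + (-47.25) + (-64) = -424.25
Area = |Σ|/2 = 212.125.

212.125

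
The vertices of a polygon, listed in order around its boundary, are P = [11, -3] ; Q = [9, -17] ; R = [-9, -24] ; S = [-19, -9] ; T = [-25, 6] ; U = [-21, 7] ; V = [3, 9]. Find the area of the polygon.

805

Apply Gauss's area formula: 2A = Σ (x_i·y_{i+1} − x_{i+1}·y_i), indices taken mod 7.
Σ = (-160) + (-369) + (-375) + (-339) + (-49) + (-210) + (-108) = -1610
Area = |Σ|/2 = 805.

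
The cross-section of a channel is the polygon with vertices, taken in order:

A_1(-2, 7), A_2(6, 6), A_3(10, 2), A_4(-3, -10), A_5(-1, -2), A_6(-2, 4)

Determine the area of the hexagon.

A_1→A_2: (-2)(6) − (6)(7) = -54
A_2→A_3: (6)(2) − (10)(6) = -48
A_3→A_4: (10)(-10) − (-3)(2) = -94
A_4→A_5: (-3)(-2) − (-1)(-10) = -4
A_5→A_6: (-1)(4) − (-2)(-2) = -8
A_6→A_1: (-2)(7) − (-2)(4) = -6
Σ = -214
Area = |Σ|/2 = 107.

107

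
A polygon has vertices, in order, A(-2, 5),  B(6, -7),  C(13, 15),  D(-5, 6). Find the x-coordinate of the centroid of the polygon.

Apply the shoelace formula. First the cross-terms c_i = x_i·y_{i+1} − x_{i+1}·y_i:
  -16, 181, 153, -13  ⇒  2A = 305, A = 152.5.
Then Σ (x_i + x_{i+1})·c_i = 4690, so x̄ = 4690 / (6·152.5) = 938/183.

938/183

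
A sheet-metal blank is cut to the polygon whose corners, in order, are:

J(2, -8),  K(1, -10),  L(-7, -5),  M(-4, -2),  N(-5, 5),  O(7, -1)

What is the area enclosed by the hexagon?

Cross-terms: -12, -75, -6, -30, -30, -54  ⇒  Σ = -207
Area = |Σ|/2 = 103.5.

103.5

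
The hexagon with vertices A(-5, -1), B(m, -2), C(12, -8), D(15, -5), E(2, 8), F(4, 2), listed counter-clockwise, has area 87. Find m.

The doubled signed area Σ (x_i y_{i+1} − x_{i+1} y_i) is linear in m.
With m=0 it equals 202; the coefficient of m is -7 (from the two edges through B).
So -7·m + 202 = 2·87 = 174 ⇒ m = 4.

4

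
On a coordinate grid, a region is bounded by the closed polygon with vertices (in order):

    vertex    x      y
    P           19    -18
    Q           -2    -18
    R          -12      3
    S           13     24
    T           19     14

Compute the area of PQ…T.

904.5

Apply the shoelace formula: 2A = Σ (x_i·y_{i+1} − x_{i+1}·y_i), indices taken mod 5.
Σ = (-378) + (-222) + (-327) + (-274) + (-608) = -1809
Area = |Σ|/2 = 904.5.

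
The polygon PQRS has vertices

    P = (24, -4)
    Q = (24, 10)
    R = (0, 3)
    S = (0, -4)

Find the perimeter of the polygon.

|PQ| = √((0)² + (14)²) = √196 = 14
|QR| = √((-24)² + (-7)²) = √625 = 25
|RS| = √((0)² + (-7)²) = √49 = 7
|SP| = √((24)² + (0)²) = √576 = 24
Perimeter = 14 + 25 + 7 + 24 = 70.

70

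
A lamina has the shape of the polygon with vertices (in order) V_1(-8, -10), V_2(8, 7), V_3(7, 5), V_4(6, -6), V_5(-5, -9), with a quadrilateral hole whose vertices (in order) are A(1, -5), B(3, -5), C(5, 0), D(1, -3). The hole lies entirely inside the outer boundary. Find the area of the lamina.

Outer boundary:
Cross-terms: 24, -9, -72, -84, -22  ⇒  Σ = -163
Area = |Σ|/2 = 81.5.
Hole:
Apply the surveyor's formula: 2A = Σ (x_i·y_{i+1} − x_{i+1}·y_i), indices taken mod 4.
Σ = (10) + (25) + (-15) + (-2) = 18
Area = |Σ|/2 = 9.
Net area = 81.5 − 9 = 72.5.

72.5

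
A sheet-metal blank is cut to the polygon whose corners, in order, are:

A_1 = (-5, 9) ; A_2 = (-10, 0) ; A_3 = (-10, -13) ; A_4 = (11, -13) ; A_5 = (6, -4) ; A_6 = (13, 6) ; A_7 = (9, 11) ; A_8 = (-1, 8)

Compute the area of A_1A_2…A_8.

Apply the surveyor's formula: 2A = Σ (x_i·y_{i+1} − x_{i+1}·y_i), indices taken mod 8.
Σ = (90) + (130) + (273) + (34) + (88) + (89) + (83) + (31) = 818
Area = |Σ|/2 = 409.

409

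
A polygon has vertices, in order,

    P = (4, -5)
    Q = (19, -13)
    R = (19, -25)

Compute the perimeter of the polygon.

54

|PQ| = √((15)² + (-8)²) = √289 = 17
|QR| = √((0)² + (-12)²) = √144 = 12
|RP| = √((-15)² + (20)²) = √625 = 25
Perimeter = 17 + 12 + 25 = 54.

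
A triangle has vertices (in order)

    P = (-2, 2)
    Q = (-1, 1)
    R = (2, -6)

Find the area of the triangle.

2

Cross-terms: 0, 4, -8  ⇒  Σ = -4
Area = |Σ|/2 = 2.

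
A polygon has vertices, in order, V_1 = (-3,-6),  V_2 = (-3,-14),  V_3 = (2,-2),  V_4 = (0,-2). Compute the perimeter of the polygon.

|V_1V_2| = √((0)² + (-8)²) = √64 = 8
|V_2V_3| = √((5)² + (12)²) = √169 = 13
|V_3V_4| = √((-2)² + (0)²) = √4 = 2
|V_4V_1| = √((-3)² + (-4)²) = √25 = 5
Perimeter = 8 + 13 + 2 + 5 = 28.

28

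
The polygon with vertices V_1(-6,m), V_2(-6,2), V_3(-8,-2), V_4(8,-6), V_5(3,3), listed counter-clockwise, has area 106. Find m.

8

The doubled signed area Σ (x_i y_{i+1} − x_{i+1} y_i) is linear in m.
With m=0 it equals 140; the coefficient of m is 9 (from the two edges through V_1).
So 9·m + 140 = 2·106 = 212 ⇒ m = 8.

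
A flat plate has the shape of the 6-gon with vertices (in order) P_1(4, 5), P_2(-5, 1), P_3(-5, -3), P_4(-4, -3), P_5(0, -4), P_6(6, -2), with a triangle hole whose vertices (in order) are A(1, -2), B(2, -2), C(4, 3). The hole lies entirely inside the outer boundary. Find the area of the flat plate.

Outer boundary:
P_1→P_2: (4)(1) − (-5)(5) = 29
P_2→P_3: (-5)(-3) − (-5)(1) = 20
P_3→P_4: (-5)(-3) − (-4)(-3) = 3
P_4→P_5: (-4)(-4) − (0)(-3) = 16
P_5→P_6: (0)(-2) − (6)(-4) = 24
P_6→P_1: (6)(5) − (4)(-2) = 38
Σ = 130
Area = |Σ|/2 = 65.
Hole:
Apply the surveyor's formula: 2A = Σ (x_i·y_{i+1} − x_{i+1}·y_i), indices taken mod 3.
Σ = (2) + (14) + (-11) = 5
Area = |Σ|/2 = 2.5.
Net area = 65 − 2.5 = 62.5.

62.5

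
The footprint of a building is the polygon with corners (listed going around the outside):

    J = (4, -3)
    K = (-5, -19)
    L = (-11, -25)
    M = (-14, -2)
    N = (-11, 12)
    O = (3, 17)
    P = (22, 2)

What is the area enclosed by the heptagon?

J→K: (4)(-19) − (-5)(-3) = -91
K→L: (-5)(-25) − (-11)(-19) = -84
L→M: (-11)(-2) − (-14)(-25) = -328
M→N: (-14)(12) − (-11)(-2) = -190
N→O: (-11)(17) − (3)(12) = -223
O→P: (3)(2) − (22)(17) = -368
P→J: (22)(-3) − (4)(2) = -74
Σ = -1358
Area = |Σ|/2 = 679.

679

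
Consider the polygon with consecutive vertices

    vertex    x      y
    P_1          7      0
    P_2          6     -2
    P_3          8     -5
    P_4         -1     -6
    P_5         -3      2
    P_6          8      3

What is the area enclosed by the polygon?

73.5

Apply the shoelace (surveyor's) formula: 2A = Σ (x_i·y_{i+1} − x_{i+1}·y_i), indices taken mod 6.
Σ = (-14) + (-14) + (-53) + (-20) + (-25) + (-21) = -147
Area = |Σ|/2 = 73.5.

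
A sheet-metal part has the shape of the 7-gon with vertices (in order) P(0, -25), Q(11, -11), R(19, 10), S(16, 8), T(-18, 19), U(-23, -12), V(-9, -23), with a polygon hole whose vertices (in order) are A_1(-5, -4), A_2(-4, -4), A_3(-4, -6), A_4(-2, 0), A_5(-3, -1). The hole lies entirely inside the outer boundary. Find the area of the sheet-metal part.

1162

Outer boundary:
Apply Gauss's area formula: 2A = Σ (x_i·y_{i+1} − x_{i+1}·y_i), indices taken mod 7.
Σ = (275) + (319) + (-8) + (448) + (653) + (421) + (225) = 2333
Area = |Σ|/2 = 1166.5.
Hole:
Σ = (4) + (8) + (-12) + (2) + (7) = 9
Area = |Σ|/2 = 4.5.
Net area = 1166.5 − 4.5 = 1162.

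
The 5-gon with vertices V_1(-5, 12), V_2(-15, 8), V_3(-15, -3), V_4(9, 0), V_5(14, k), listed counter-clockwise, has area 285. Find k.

Write out the shoelace sum; only the two edges meeting at V_5 involve k:
2·Area = [(9·k − 14·0) + (14·12 − (-5)·k)] + 332
       = 14·k + 500 = 570
⇒ k = 5.

5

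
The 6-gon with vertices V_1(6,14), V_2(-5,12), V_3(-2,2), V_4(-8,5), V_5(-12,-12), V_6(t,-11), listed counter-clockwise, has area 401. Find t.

The doubled signed area Σ (x_i y_{i+1} − x_{i+1} y_i) is linear in t.
With t=0 it equals 516; the coefficient of t is 26 (from the two edges through V_6).
So 26·t + 516 = 2·401 = 802 ⇒ t = 11.

11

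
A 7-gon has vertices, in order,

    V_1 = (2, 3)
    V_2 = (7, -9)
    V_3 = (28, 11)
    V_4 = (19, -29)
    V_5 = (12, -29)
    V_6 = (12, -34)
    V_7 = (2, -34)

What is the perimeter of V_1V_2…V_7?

|V_1V_2| = √((5)² + (-12)²) = √169 = 13
|V_2V_3| = √((21)² + (20)²) = √841 = 29
|V_3V_4| = √((-9)² + (-40)²) = √1681 = 41
|V_4V_5| = √((-7)² + (0)²) = √49 = 7
|V_5V_6| = √((0)² + (-5)²) = √25 = 5
|V_6V_7| = √((-10)² + (0)²) = √100 = 10
|V_7V_1| = √((0)² + (37)²) = √1369 = 37
Perimeter = 13 + 29 + 41 + 7 + 5 + 10 + 37 = 142.

142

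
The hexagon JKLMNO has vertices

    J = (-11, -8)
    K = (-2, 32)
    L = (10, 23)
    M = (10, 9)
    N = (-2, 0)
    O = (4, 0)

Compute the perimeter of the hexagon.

|JK| = √((9)² + (40)²) = √1681 = 41
|KL| = √((12)² + (-9)²) = √225 = 15
|LM| = √((0)² + (-14)²) = √196 = 14
|MN| = √((-12)² + (-9)²) = √225 = 15
|NO| = √((6)² + (0)²) = √36 = 6
|OJ| = √((-15)² + (-8)²) = √289 = 17
Perimeter = 41 + 15 + 14 + 15 + 6 + 17 = 108.

108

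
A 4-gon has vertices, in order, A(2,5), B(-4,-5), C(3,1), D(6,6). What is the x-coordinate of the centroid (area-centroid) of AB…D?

13/9

Apply the shoelace (surveyor's) formula. First the cross-terms c_i = x_i·y_{i+1} − x_{i+1}·y_i:
  10, 11, 12, 18  ⇒  2A = 51, A = 25.5.
Then Σ (x_i + x_{i+1})·c_i = 221, so x̄ = 221 / (6·25.5) = 13/9.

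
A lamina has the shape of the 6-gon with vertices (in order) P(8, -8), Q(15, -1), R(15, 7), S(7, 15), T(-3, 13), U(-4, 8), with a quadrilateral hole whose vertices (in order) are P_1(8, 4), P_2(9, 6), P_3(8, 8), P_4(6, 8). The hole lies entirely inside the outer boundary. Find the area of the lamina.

Outer boundary:
Cross-terms: 112, 120, 176, 136, 28, -32  ⇒  Σ = 540
Area = |Σ|/2 = 270.
Hole:
Apply the shoelace (surveyor's) formula: 2A = Σ (x_i·y_{i+1} − x_{i+1}·y_i), indices taken mod 4.
P_1→P_2: (8)(6) − (9)(4) = 12
P_2→P_3: (9)(8) − (8)(6) = 24
P_3→P_4: (8)(8) − (6)(8) = 16
P_4→P_1: (6)(4) − (8)(8) = -40
Σ = 12
Area = |Σ|/2 = 6.
Net area = 270 − 6 = 264.

264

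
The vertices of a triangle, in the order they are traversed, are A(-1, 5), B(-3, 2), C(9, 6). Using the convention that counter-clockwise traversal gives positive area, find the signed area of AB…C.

14

Σ = (13) + (-36) + (51) = 28
Signed area = Σ/2 = 14 (positive ⇒ counter-clockwise traversal).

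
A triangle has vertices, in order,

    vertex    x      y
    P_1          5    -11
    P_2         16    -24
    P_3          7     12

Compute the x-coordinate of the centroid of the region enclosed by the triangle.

28/3

Apply the shoelace formula. First the cross-terms c_i = x_i·y_{i+1} − x_{i+1}·y_i:
  56, 360, -137  ⇒  2A = 279, A = 139.5.
Then Σ (x_i + x_{i+1})·c_i = 7812, so x̄ = 7812 / (6·139.5) = 28/3.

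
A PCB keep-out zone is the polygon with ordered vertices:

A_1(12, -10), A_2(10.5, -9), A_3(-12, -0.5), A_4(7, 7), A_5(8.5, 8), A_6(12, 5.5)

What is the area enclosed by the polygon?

217.75

Cross-terms: -3, -113.25, -80.5, -3.5, -49.25, -186  ⇒  Σ = -435.5
Area = |Σ|/2 = 217.75.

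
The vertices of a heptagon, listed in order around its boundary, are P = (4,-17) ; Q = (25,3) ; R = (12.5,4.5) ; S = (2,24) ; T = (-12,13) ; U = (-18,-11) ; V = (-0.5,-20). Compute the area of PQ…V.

Apply the shoelace (surveyor's) formula: 2A = Σ (x_i·y_{i+1} − x_{i+1}·y_i), indices taken mod 7.
Σ = (437) + (75) + (291) + (314) + (366) + (354.5) + (88.5) = 1926
Area = |Σ|/2 = 963.

963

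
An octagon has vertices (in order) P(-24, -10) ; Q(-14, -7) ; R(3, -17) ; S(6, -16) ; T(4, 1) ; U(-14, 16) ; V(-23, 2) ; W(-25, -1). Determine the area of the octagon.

564

Apply the surveyor's formula: 2A = Σ (x_i·y_{i+1} − x_{i+1}·y_i), indices taken mod 8.
Cross-terms: 28, 259, 54, 70, 78, 340, 73, 226  ⇒  Σ = 1128
Area = |Σ|/2 = 564.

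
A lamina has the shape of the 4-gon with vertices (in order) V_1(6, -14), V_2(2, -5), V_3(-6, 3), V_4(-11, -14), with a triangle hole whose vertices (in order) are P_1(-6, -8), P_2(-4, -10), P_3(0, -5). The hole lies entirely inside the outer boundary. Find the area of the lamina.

155.5

Outer boundary:
Apply the surveyor's formula: 2A = Σ (x_i·y_{i+1} − x_{i+1}·y_i), indices taken mod 4.
Σ = (-2) + (-24) + (117) + (238) = 329
Area = |Σ|/2 = 164.5.
Hole:
Apply the surveyor's formula: 2A = Σ (x_i·y_{i+1} − x_{i+1}·y_i), indices taken mod 3.
Σ = (28) + (20) + (-30) = 18
Area = |Σ|/2 = 9.
Net area = 164.5 − 9 = 155.5.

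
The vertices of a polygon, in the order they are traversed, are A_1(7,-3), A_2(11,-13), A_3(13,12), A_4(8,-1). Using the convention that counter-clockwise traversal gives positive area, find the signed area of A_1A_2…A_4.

Apply the shoelace (surveyor's) formula: 2A = Σ (x_i·y_{i+1} − x_{i+1}·y_i), indices taken mod 4.
A_1→A_2: (7)(-13) − (11)(-3) = -58
A_2→A_3: (11)(12) − (13)(-13) = 301
A_3→A_4: (13)(-1) − (8)(12) = -109
A_4→A_1: (8)(-3) − (7)(-1) = -17
Σ = 117
Signed area = Σ/2 = 58.5 (positive ⇒ counter-clockwise traversal).

58.5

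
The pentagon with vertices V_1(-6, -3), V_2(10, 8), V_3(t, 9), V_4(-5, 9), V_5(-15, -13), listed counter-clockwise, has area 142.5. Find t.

1

The doubled signed area Σ (x_i y_{i+1} − x_{i+1} y_i) is linear in t.
With t=0 it equals 284; the coefficient of t is 1 (from the two edges through V_3).
So 1·t + 284 = 2·142.5 = 285 ⇒ t = 1.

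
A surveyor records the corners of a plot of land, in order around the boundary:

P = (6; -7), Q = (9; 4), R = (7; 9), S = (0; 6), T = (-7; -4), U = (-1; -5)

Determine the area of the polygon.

Cross-terms: 87, 53, 42, 42, 31, 37  ⇒  Σ = 292
Area = |Σ|/2 = 146.

146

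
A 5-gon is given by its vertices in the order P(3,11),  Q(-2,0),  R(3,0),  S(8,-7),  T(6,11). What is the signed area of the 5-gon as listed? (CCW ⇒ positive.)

82

Apply the shoelace (surveyor's) formula: 2A = Σ (x_i·y_{i+1} − x_{i+1}·y_i), indices taken mod 5.
P→Q: (3)(0) − (-2)(11) = 22
Q→R: (-2)(0) − (3)(0) = 0
R→S: (3)(-7) − (8)(0) = -21
S→T: (8)(11) − (6)(-7) = 130
T→P: (6)(11) − (3)(11) = 33
Σ = 164
Signed area = Σ/2 = 82 (positive ⇒ counter-clockwise traversal).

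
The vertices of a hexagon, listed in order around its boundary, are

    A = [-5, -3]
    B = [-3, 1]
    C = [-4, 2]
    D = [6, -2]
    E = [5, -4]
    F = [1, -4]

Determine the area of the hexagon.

A→B: (-5)(1) − (-3)(-3) = -14
B→C: (-3)(2) − (-4)(1) = -2
C→D: (-4)(-2) − (6)(2) = -4
D→E: (6)(-4) − (5)(-2) = -14
E→F: (5)(-4) − (1)(-4) = -16
F→A: (1)(-3) − (-5)(-4) = -23
Σ = -73
Area = |Σ|/2 = 36.5.

36.5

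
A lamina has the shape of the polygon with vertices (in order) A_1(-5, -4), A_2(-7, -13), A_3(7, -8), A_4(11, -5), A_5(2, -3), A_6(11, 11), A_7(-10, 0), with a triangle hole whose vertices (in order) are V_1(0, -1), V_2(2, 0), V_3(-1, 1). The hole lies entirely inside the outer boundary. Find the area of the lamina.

207

Outer boundary:
Σ = (37) + (147) + (53) + (-23) + (55) + (110) + (40) = 419
Area = |Σ|/2 = 209.5.
Hole:
Apply the surveyor's formula: 2A = Σ (x_i·y_{i+1} − x_{i+1}·y_i), indices taken mod 3.
Σ = (2) + (2) + (1) = 5
Area = |Σ|/2 = 2.5.
Net area = 209.5 − 2.5 = 207.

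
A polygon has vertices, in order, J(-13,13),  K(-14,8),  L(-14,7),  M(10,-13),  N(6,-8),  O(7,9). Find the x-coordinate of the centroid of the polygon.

Apply the surveyor's formula. First the cross-terms c_i = x_i·y_{i+1} − x_{i+1}·y_i:
  78, 14, 112, -2, 110, 208  ⇒  2A = 520, A = 260.
Then Σ (x_i + x_{i+1})·c_i = -2796, so x̄ = -2796 / (6·260) = -233/130.

-233/130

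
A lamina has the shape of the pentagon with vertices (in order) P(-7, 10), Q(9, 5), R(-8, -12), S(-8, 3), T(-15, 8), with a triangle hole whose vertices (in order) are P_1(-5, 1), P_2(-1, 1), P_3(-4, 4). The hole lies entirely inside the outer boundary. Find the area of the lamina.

207

Outer boundary:
Apply Gauss's area formula: 2A = Σ (x_i·y_{i+1} − x_{i+1}·y_i), indices taken mod 5.
Σ = (-125) + (-68) + (-120) + (-19) + (-94) = -426
Area = |Σ|/2 = 213.
Hole:
Apply the shoelace formula: 2A = Σ (x_i·y_{i+1} − x_{i+1}·y_i), indices taken mod 3.
Cross-terms: -4, 0, 16  ⇒  Σ = 12
Area = |Σ|/2 = 6.
Net area = 213 − 6 = 207.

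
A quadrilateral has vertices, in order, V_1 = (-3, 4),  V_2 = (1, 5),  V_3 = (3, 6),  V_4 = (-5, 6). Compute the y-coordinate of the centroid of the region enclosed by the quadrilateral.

Apply the surveyor's formula. First the cross-terms c_i = x_i·y_{i+1} − x_{i+1}·y_i:
  -19, -9, 48, -2  ⇒  2A = 18, A = 9.
Then Σ (y_i + y_{i+1})·c_i = 286, so ȳ = 286 / (6·9) = 143/27.

143/27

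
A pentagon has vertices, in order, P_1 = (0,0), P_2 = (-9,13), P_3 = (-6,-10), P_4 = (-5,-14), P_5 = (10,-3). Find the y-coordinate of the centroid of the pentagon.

Apply the shoelace formula. First the cross-terms c_i = x_i·y_{i+1} − x_{i+1}·y_i:
  0, 168, 34, 155, 0  ⇒  2A = 357, A = 178.5.
Then Σ (y_i + y_{i+1})·c_i = -2947, so ȳ = -2947 / (6·178.5) = -421/153.

-421/153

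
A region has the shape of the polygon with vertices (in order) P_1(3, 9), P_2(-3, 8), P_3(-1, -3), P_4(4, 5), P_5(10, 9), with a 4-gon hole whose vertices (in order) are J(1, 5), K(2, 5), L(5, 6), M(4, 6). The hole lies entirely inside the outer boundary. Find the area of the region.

61

Outer boundary:
Apply Gauss's area formula: 2A = Σ (x_i·y_{i+1} − x_{i+1}·y_i), indices taken mod 5.
Σ = (51) + (17) + (7) + (-14) + (63) = 124
Area = |Σ|/2 = 62.
Hole:
Apply the shoelace (surveyor's) formula: 2A = Σ (x_i·y_{i+1} − x_{i+1}·y_i), indices taken mod 4.
Σ = (-5) + (-13) + (6) + (14) = 2
Area = |Σ|/2 = 1.
Net area = 62 − 1 = 61.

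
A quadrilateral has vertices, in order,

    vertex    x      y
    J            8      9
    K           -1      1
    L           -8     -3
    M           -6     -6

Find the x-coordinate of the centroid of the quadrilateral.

-103/39

Apply the shoelace (surveyor's) formula. First the cross-terms c_i = x_i·y_{i+1} − x_{i+1}·y_i:
  17, 11, 30, -6  ⇒  2A = 52, A = 26.
Then Σ (x_i + x_{i+1})·c_i = -412, so x̄ = -412 / (6·26) = -103/39.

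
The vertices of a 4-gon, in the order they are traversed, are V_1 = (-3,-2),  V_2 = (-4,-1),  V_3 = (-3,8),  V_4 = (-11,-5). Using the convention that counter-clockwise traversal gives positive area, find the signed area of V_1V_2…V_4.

35

Apply the surveyor's formula: 2A = Σ (x_i·y_{i+1} − x_{i+1}·y_i), indices taken mod 4.
Σ = (-5) + (-35) + (103) + (7) = 70
Signed area = Σ/2 = 35 (positive ⇒ counter-clockwise traversal).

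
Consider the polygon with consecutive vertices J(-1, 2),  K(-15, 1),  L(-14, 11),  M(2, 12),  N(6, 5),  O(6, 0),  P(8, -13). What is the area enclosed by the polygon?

239.5

Cross-terms: 29, -151, -190, -62, -30, -78, 3  ⇒  Σ = -479
Area = |Σ|/2 = 239.5.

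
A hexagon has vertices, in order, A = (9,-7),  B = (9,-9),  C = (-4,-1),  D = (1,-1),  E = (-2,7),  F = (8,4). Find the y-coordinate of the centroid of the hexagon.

Apply the shoelace (surveyor's) formula. First the cross-terms c_i = x_i·y_{i+1} − x_{i+1}·y_i:
  -18, -45, 5, 5, -64, -92  ⇒  2A = -209, A = -104.5.
Then Σ (y_i + y_{i+1})·c_i = 330, so ȳ = 330 / (6·(-104.5)) = -10/19.

-10/19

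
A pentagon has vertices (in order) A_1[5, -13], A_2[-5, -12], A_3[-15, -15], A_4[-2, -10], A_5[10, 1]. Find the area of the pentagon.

73.5

Apply Gauss's area formula: 2A = Σ (x_i·y_{i+1} − x_{i+1}·y_i), indices taken mod 5.
Cross-terms: -125, -105, 120, 98, -135  ⇒  Σ = -147
Area = |Σ|/2 = 73.5.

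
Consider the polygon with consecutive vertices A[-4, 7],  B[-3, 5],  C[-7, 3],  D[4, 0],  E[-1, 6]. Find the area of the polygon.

28

Apply the surveyor's formula: 2A = Σ (x_i·y_{i+1} − x_{i+1}·y_i), indices taken mod 5.
Cross-terms: 1, 26, -12, 24, 17  ⇒  Σ = 56
Area = |Σ|/2 = 28.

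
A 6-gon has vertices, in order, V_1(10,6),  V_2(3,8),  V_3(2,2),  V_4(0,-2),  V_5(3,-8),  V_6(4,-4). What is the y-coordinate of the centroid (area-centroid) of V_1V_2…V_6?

298/207

Apply the surveyor's formula. First the cross-terms c_i = x_i·y_{i+1} − x_{i+1}·y_i:
  62, -10, -4, 6, 20, 64  ⇒  2A = 138, A = 69.
Then Σ (y_i + y_{i+1})·c_i = 596, so ȳ = 596 / (6·69) = 298/207.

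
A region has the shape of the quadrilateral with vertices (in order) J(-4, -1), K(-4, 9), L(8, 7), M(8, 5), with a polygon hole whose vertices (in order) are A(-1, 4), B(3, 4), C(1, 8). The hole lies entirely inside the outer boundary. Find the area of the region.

64

Outer boundary:
J→K: (-4)(9) − (-4)(-1) = -40
K→L: (-4)(7) − (8)(9) = -100
L→M: (8)(5) − (8)(7) = -16
M→J: (8)(-1) − (-4)(5) = 12
Σ = -144
Area = |Σ|/2 = 72.
Hole:
Σ = (-16) + (20) + (12) = 16
Area = |Σ|/2 = 8.
Net area = 72 − 8 = 64.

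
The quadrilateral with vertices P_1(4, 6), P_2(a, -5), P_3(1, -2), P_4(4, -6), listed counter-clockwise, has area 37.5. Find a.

-5

Write out the shoelace sum; only the two edges meeting at P_2 involve a:
2·Area = [(4·(-5) − a·6) + (a·(-2) − 1·(-5))] + 50
       = -8·a + 35 = 75
⇒ a = -5.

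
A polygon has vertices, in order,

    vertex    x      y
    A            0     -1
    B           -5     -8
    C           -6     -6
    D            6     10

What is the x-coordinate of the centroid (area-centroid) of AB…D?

-187/159

Apply Gauss's area formula. First the cross-terms c_i = x_i·y_{i+1} − x_{i+1}·y_i:
  -5, -18, -24, -6  ⇒  2A = -53, A = -26.5.
Then Σ (x_i + x_{i+1})·c_i = 187, so x̄ = 187 / (6·(-26.5)) = -187/159.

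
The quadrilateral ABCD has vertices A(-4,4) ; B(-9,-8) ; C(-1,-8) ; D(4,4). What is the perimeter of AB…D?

|AB| = √((-5)² + (-12)²) = √169 = 13
|BC| = √((8)² + (0)²) = √64 = 8
|CD| = √((5)² + (12)²) = √169 = 13
|DA| = √((-8)² + (0)²) = √64 = 8
Perimeter = 13 + 8 + 13 + 8 = 42.

42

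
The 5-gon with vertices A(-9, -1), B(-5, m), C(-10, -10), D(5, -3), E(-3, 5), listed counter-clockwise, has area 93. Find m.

-3

The doubled signed area Σ (x_i y_{i+1} − x_{i+1} y_i) is linear in m.
With m=0 it equals 189; the coefficient of m is 1 (from the two edges through B).
So 1·m + 189 = 2·93 = 186 ⇒ m = -3.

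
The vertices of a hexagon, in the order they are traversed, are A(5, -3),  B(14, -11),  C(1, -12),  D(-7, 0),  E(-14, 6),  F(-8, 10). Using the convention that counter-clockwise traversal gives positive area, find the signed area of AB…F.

-207

Apply the shoelace (surveyor's) formula: 2A = Σ (x_i·y_{i+1} − x_{i+1}·y_i), indices taken mod 6.
A→B: (5)(-11) − (14)(-3) = -13
B→C: (14)(-12) − (1)(-11) = -157
C→D: (1)(0) − (-7)(-12) = -84
D→E: (-7)(6) − (-14)(0) = -42
E→F: (-14)(10) − (-8)(6) = -92
F→A: (-8)(-3) − (5)(10) = -26
Σ = -414
Signed area = Σ/2 = -207 (negative ⇒ clockwise traversal).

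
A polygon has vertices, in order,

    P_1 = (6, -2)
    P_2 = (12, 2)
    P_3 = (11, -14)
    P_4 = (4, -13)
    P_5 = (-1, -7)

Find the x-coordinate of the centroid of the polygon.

145/21

Apply the shoelace formula. First the cross-terms c_i = x_i·y_{i+1} − x_{i+1}·y_i:
  36, -190, -87, -41, 44  ⇒  2A = -238, A = -119.
Then Σ (x_i + x_{i+1})·c_i = -4930, so x̄ = -4930 / (6·(-119)) = 145/21.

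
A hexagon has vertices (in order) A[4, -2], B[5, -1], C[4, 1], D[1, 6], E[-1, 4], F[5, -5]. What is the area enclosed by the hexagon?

Cross-terms: 6, 9, 23, 10, -15, 10  ⇒  Σ = 43
Area = |Σ|/2 = 21.5.

21.5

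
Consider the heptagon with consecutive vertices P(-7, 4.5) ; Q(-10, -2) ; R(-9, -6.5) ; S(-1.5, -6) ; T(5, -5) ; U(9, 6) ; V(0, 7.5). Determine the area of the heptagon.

Σ = (59) + (47) + (44.25) + (37.5) + (75) + (67.5) + (52.5) = 382.75
Area = |Σ|/2 = 191.375.

191.375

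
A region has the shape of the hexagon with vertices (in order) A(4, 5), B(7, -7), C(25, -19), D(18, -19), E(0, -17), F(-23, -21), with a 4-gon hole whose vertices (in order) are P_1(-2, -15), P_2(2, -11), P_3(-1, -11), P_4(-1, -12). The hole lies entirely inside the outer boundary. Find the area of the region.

Outer boundary:
Apply the surveyor's formula: 2A = Σ (x_i·y_{i+1} − x_{i+1}·y_i), indices taken mod 6.
Cross-terms: -63, 42, -133, -306, -391, -31  ⇒  Σ = -882
Area = |Σ|/2 = 441.
Hole:
Apply the shoelace (surveyor's) formula: 2A = Σ (x_i·y_{i+1} − x_{i+1}·y_i), indices taken mod 4.
Σ = (52) + (-33) + (1) + (-9) = 11
Area = |Σ|/2 = 5.5.
Net area = 441 − 5.5 = 435.5.

435.5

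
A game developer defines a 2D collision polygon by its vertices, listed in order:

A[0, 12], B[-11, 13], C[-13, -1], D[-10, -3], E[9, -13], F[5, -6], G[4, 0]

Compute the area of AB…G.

290.5

Apply the surveyor's formula: 2A = Σ (x_i·y_{i+1} − x_{i+1}·y_i), indices taken mod 7.
Σ = (132) + (180) + (29) + (157) + (11) + (24) + (48) = 581
Area = |Σ|/2 = 290.5.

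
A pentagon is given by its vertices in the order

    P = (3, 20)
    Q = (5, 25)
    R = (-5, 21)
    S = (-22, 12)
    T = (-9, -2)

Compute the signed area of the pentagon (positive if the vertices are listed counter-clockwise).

292.5

Σ = (-25) + (230) + (402) + (152) + (-174) = 585
Signed area = Σ/2 = 292.5 (positive ⇒ counter-clockwise traversal).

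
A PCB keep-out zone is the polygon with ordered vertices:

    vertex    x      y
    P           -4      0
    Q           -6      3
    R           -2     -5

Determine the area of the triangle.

2

Apply the surveyor's formula: 2A = Σ (x_i·y_{i+1} − x_{i+1}·y_i), indices taken mod 3.
Σ = (-12) + (36) + (-20) = 4
Area = |Σ|/2 = 2.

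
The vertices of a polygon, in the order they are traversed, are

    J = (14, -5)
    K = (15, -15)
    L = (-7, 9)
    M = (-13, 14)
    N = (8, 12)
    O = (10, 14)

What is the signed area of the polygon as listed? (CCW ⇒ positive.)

-304

Apply the surveyor's formula: 2A = Σ (x_i·y_{i+1} − x_{i+1}·y_i), indices taken mod 6.
J→K: (14)(-15) − (15)(-5) = -135
K→L: (15)(9) − (-7)(-15) = 30
L→M: (-7)(14) − (-13)(9) = 19
M→N: (-13)(12) − (8)(14) = -268
N→O: (8)(14) − (10)(12) = -8
O→J: (10)(-5) − (14)(14) = -246
Σ = -608
Signed area = Σ/2 = -304 (negative ⇒ clockwise traversal).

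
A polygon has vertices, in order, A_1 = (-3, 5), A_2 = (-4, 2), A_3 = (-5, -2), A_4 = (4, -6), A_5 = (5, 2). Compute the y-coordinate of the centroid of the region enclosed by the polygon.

Apply Gauss's area formula. First the cross-terms c_i = x_i·y_{i+1} − x_{i+1}·y_i:
  14, 18, 38, 38, 31  ⇒  2A = 139, A = 69.5.
Then Σ (y_i + y_{i+1})·c_i = -141, so ȳ = -141 / (6·69.5) = -47/139.

-47/139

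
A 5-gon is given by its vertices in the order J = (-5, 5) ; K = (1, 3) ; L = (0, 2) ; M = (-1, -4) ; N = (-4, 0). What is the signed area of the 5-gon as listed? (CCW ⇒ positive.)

Apply Gauss's area formula: 2A = Σ (x_i·y_{i+1} − x_{i+1}·y_i), indices taken mod 5.
Cross-terms: -20, 2, 2, -16, -20  ⇒  Σ = -52
Signed area = Σ/2 = -26 (negative ⇒ clockwise traversal).

-26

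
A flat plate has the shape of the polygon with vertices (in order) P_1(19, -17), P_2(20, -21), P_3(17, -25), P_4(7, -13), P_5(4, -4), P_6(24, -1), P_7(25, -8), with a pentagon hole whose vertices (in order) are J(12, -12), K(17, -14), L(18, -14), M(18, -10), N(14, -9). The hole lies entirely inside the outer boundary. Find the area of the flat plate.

266

Outer boundary:
Apply the shoelace (surveyor's) formula: 2A = Σ (x_i·y_{i+1} − x_{i+1}·y_i), indices taken mod 7.
Σ = (-59) + (-143) + (-46) + (24) + (92) + (-167) + (-273) = -572
Area = |Σ|/2 = 286.
Hole:
J→K: (12)(-14) − (17)(-12) = 36
K→L: (17)(-14) − (18)(-14) = 14
L→M: (18)(-10) − (18)(-14) = 72
M→N: (18)(-9) − (14)(-10) = -22
N→J: (14)(-12) − (12)(-9) = -60
Σ = 40
Area = |Σ|/2 = 20.
Net area = 286 − 20 = 266.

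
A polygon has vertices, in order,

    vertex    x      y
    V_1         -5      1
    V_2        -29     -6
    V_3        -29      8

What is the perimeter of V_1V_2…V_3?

|V_1V_2| = √((-24)² + (-7)²) = √625 = 25
|V_2V_3| = √((0)² + (14)²) = √196 = 14
|V_3V_1| = √((24)² + (-7)²) = √625 = 25
Perimeter = 25 + 14 + 25 = 64.

64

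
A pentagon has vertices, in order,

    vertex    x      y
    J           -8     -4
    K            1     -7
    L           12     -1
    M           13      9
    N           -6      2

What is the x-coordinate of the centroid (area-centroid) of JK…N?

307/96

Apply Gauss's area formula. First the cross-terms c_i = x_i·y_{i+1} − x_{i+1}·y_i:
  60, 83, 121, 80, 40  ⇒  2A = 384, A = 192.
Then Σ (x_i + x_{i+1})·c_i = 3684, so x̄ = 3684 / (6·192) = 307/96.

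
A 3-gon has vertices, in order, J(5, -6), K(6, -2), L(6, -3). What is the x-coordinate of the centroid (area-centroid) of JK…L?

Apply the surveyor's formula. First the cross-terms c_i = x_i·y_{i+1} − x_{i+1}·y_i:
  26, -6, -21  ⇒  2A = -1, A = -0.5.
Then Σ (x_i + x_{i+1})·c_i = -17, so x̄ = -17 / (6·(-0.5)) = 17/3.

17/3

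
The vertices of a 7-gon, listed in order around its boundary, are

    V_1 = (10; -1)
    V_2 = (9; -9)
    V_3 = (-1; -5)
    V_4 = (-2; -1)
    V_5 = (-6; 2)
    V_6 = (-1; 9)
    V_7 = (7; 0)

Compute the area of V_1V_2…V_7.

Apply the surveyor's formula: 2A = Σ (x_i·y_{i+1} − x_{i+1}·y_i), indices taken mod 7.
Σ = (-81) + (-54) + (-9) + (-10) + (-52) + (-63) + (-7) = -276
Area = |Σ|/2 = 138.

138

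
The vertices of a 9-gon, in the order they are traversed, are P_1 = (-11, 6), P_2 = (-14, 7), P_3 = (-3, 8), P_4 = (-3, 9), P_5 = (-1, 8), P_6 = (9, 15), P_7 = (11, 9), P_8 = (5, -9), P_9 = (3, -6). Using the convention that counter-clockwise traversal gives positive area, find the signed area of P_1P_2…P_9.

Σ = (7) + (-91) + (-3) + (-15) + (-87) + (-84) + (-144) + (-3) + (-48) = -468
Signed area = Σ/2 = -234 (negative ⇒ clockwise traversal).

-234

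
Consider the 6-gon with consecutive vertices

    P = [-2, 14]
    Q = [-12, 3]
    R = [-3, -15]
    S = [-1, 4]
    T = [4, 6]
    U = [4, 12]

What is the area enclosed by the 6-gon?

203

Cross-terms: 162, 189, -27, -22, 24, 80  ⇒  Σ = 406
Area = |Σ|/2 = 203.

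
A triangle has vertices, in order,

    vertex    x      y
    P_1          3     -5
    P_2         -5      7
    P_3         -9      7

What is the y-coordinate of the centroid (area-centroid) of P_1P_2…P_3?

Apply the surveyor's formula. First the cross-terms c_i = x_i·y_{i+1} − x_{i+1}·y_i:
  -4, 28, 24  ⇒  2A = 48, A = 24.
Then Σ (y_i + y_{i+1})·c_i = 432, so ȳ = 432 / (6·24) = 3.

3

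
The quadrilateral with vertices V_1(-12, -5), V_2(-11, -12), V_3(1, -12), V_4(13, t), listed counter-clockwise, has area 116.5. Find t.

-7

Write out the shoelace sum; only the two edges meeting at V_4 involve t:
2·Area = [(1·t − 13·(-12)) + (13·(-5) − (-12)·t)] + 233
       = 13·t + 324 = 233
⇒ t = -7.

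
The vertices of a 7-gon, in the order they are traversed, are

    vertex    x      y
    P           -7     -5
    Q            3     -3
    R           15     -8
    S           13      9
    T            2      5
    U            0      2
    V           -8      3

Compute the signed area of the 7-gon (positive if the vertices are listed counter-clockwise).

212

Apply the surveyor's formula: 2A = Σ (x_i·y_{i+1} − x_{i+1}·y_i), indices taken mod 7.
Σ = (36) + (21) + (239) + (47) + (4) + (16) + (61) = 424
Signed area = Σ/2 = 212 (positive ⇒ counter-clockwise traversal).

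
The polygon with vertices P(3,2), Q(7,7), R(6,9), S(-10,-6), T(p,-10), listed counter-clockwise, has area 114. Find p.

2

The doubled signed area Σ (x_i y_{i+1} − x_{i+1} y_i) is linear in p.
With p=0 it equals 212; the coefficient of p is 8 (from the two edges through T).
So 8·p + 212 = 2·114 = 228 ⇒ p = 2.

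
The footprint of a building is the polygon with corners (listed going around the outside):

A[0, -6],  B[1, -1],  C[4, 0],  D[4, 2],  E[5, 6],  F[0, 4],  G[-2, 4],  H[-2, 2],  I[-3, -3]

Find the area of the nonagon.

47

Apply the shoelace formula: 2A = Σ (x_i·y_{i+1} − x_{i+1}·y_i), indices taken mod 9.
Σ = (6) + (4) + (8) + (14) + (20) + (8) + (4) + (12) + (18) = 94
Area = |Σ|/2 = 47.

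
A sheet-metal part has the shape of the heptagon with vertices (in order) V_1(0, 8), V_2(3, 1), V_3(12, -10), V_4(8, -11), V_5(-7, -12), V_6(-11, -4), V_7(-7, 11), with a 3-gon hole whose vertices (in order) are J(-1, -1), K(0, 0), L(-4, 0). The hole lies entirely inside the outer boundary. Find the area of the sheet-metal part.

298

Outer boundary:
Σ = (-24) + (-42) + (-52) + (-173) + (-104) + (-149) + (-56) = -600
Area = |Σ|/2 = 300.
Hole:
Apply the shoelace formula: 2A = Σ (x_i·y_{i+1} − x_{i+1}·y_i), indices taken mod 3.
Σ = (0) + (0) + (4) = 4
Area = |Σ|/2 = 2.
Net area = 300 − 2 = 298.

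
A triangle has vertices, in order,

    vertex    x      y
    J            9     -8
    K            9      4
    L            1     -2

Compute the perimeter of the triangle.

|JK| = √((0)² + (12)²) = √144 = 12
|KL| = √((-8)² + (-6)²) = √100 = 10
|LJ| = √((8)² + (-6)²) = √100 = 10
Perimeter = 12 + 10 + 10 = 32.

32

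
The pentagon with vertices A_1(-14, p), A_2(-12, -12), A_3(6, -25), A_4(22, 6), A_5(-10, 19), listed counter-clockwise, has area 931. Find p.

-4

Write out the shoelace sum; only the two edges meeting at A_1 involve p:
2·Area = [((-10)·p − (-14)·19) + ((-14)·(-12) − (-12)·p)] + 1436
       = 2·p + 1870 = 1862
⇒ p = -4.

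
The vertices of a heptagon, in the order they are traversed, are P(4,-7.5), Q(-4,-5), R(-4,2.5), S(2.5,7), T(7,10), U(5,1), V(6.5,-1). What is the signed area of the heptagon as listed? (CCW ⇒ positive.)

Σ = (-50) + (-30) + (-34.25) + (-24) + (-43) + (-11.5) + (-44.75) = -237.5
Signed area = Σ/2 = -118.75 (negative ⇒ clockwise traversal).

-118.75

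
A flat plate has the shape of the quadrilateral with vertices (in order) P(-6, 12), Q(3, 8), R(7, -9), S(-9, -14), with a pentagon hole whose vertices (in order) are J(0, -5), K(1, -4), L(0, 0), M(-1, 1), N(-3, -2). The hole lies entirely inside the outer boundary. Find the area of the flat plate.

Outer boundary:
Apply the shoelace (surveyor's) formula: 2A = Σ (x_i·y_{i+1} − x_{i+1}·y_i), indices taken mod 4.
Cross-terms: -84, -83, -179, -192  ⇒  Σ = -538
Area = |Σ|/2 = 269.
Hole:
Apply the surveyor's formula: 2A = Σ (x_i·y_{i+1} − x_{i+1}·y_i), indices taken mod 5.
J→K: (0)(-4) − (1)(-5) = 5
K→L: (1)(0) − (0)(-4) = 0
L→M: (0)(1) − (-1)(0) = 0
M→N: (-1)(-2) − (-3)(1) = 5
N→J: (-3)(-5) − (0)(-2) = 15
Σ = 25
Area = |Σ|/2 = 12.5.
Net area = 269 − 12.5 = 256.5.

256.5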